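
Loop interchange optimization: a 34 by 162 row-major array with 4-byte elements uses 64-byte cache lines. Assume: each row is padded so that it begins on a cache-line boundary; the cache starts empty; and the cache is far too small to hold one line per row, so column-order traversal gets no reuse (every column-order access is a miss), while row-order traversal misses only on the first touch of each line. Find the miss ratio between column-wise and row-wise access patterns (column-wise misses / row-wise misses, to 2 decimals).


Each row occupies 162 * 4 = 648 bytes and starts on a line boundary, so it spans ceil(648 / 64) = 11 cache lines.
Row-major traversal misses (one per line touched): 34 * ceil(162 * 4 / 64) = 374
Column-major traversal misses (no reuse, every access misses): 34 * 162 = 5508
Ratio = 5508 / 374 = 14.73

14.73


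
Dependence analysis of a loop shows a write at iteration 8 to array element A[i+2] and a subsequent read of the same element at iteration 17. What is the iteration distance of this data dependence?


Distance = read iteration - write iteration
= 17 - 8 = 9

9


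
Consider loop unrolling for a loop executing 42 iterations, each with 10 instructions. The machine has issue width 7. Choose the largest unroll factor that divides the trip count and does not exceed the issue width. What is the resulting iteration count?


Largest divisor of 42 <= 7 is 7
New iterations = 42 / 7 = 6

6


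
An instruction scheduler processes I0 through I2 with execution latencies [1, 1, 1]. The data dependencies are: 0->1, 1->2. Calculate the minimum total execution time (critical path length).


Compute longest path through dependency graph: dist(Ik) = max over predecessors of dist + latency(Ik).
dist(I0) = latency 1 = 1
dist(I1) = dist(I0) + 1 = 1 + 1 = 2
dist(I2) = dist(I1) + 1 = 2 + 1 = 3
Critical path = max dist = 3

3


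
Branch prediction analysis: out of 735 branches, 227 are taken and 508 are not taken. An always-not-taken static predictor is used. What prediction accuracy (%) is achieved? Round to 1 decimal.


Predictor: always-not-taken
Correct predictions = 508
Accuracy = 508 / 735 * 100 = 69.1%

69.1


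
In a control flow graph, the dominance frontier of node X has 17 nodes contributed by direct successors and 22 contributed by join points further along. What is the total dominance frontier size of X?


DF(X) = direct successor contributions + join point contributions
= 17 + 22 = 39

39


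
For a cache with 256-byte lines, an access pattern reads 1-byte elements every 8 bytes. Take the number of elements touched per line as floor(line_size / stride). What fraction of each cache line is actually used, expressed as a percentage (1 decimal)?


Elements per cache line = floor(256 / 8) = 32
Bytes used = 32 * 1 = 32
Utilization = 32 / 256 * 100 = 12.5%

12.5


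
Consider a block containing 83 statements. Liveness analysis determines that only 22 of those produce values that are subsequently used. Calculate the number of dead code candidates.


Dead code = total statements - live definitions
= 83 - 22 = 61

61


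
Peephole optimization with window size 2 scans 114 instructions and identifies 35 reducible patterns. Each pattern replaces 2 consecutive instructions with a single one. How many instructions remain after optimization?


Each match removes 1 instructions.
Total removed = 35 * 1 = 35
Remaining = 114 - 35 = 79

79


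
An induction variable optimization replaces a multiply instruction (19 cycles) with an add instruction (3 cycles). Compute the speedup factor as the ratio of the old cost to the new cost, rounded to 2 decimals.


Ratio = mult_cost / add_cost = 19 / 3 = 6.33

6.33


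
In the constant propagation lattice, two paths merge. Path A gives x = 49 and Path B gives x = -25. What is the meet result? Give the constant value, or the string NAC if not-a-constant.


Meet operation: if both paths give the same constant, result is that constant; if they differ, result is NAC (not-a-constant).
Path A: 49, Path B: -25 -> differ
Result: not-a-constant -> NAC

NAC


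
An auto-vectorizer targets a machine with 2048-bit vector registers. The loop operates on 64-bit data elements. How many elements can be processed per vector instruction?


Width = SIMD bits / data type bits
= 2048 / 64 = 32

32


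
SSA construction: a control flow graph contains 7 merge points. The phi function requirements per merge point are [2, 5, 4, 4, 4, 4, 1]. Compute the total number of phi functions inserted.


Total phi functions = sum of phi functions at each join node
= 2 + 5 + 4 + 4 + 4 + 4 + 1 = 24

24


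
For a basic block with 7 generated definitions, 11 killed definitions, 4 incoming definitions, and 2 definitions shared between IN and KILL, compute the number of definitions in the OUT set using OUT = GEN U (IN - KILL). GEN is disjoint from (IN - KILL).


IN - KILL: 4 - 2 = 2 surviving definitions
OUT = GEN + surviving = 7 + 2 = 9

9


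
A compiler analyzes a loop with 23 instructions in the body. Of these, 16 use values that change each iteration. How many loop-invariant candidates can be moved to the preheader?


Invariant candidates = total - loop-dependent
= 23 - 16 = 7

7


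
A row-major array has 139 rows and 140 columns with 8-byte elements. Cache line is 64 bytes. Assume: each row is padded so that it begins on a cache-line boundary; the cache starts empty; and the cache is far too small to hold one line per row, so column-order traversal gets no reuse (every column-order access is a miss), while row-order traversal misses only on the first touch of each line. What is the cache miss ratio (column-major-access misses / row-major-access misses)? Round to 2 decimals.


Each row occupies 140 * 8 = 1120 bytes and starts on a line boundary, so it spans ceil(1120 / 64) = 18 cache lines.
Row-major traversal misses (one per line touched): 139 * ceil(140 * 8 / 64) = 2502
Column-major traversal misses (no reuse, every access misses): 139 * 140 = 19460
Ratio = 19460 / 2502 = 7.78

7.78


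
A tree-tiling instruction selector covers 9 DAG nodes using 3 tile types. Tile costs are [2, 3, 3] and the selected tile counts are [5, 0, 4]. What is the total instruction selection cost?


Total cost = sum(count_i * cost_i)
= 5*2 + 0*3 + 4*3
= 22

22


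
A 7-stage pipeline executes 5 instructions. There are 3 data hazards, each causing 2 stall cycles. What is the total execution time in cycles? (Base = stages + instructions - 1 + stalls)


Base cycles = 7 + 5 - 1 = 11
Total stalls = 3 * 2 = 6
Total = 11 + 6 = 17

17


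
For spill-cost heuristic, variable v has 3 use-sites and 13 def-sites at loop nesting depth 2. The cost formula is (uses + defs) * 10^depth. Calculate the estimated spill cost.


uses + defs = 3 + 13 = 16
10^2 = 100
Spill cost = 16 * 100 = 1600

1600


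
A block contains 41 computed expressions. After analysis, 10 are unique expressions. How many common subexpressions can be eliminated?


CSE count = total expressions - unique expressions
= 41 - 10 = 31

31


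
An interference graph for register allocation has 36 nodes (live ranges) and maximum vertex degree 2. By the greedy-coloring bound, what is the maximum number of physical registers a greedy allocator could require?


Greedy coloring never needs more than (max_degree + 1) colors: when coloring a vertex, at most max_degree neighbors are already colored.
Upper bound = 2 + 1 = 3

3


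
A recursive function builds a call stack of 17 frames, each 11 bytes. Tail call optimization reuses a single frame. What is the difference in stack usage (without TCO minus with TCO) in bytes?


Without TCO: 17 * 11 = 187 bytes
With TCO: reuse 1 frame = 11 bytes
Savings = 187 - 11 = 176

176


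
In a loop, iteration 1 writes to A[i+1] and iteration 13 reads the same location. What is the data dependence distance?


Distance = read iteration - write iteration
= 13 - 1 = 12

12


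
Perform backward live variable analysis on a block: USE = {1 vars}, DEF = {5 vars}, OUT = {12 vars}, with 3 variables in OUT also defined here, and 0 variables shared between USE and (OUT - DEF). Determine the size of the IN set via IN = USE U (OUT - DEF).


OUT - DEF: 12 - 3 = 9
|IN| = |USE| + |OUT - DEF| - |USE ∩ (OUT - DEF)| = 1 + 9 - 0 = 10

10


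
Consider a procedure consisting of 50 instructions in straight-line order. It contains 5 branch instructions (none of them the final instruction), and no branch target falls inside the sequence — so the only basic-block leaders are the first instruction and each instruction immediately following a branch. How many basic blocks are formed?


With no in-sequence branch targets, the leaders are the first instruction plus the instruction after each branch.
Number of basic blocks = branches + 1
= 5 + 1 = 6

6


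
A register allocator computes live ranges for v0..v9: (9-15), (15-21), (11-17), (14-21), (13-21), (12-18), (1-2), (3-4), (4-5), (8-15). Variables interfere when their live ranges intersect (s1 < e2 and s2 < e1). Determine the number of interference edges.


Check all pairs for overlapping intervals.
Two intervals (s1,e1) and (s2,e2) overlap if s1 < e2 and s2 < e1.
v0 (9-15) vs v1..v9: overlaps v2, v3, v4, v5, v9 -> 5
v1 (15-21) vs v2..v9: overlaps v2, v3, v4, v5 -> 4
v2 (11-17) vs v3..v9: overlaps v3, v4, v5, v9 -> 4
v3 (14-21) vs v4..v9: overlaps v4, v5, v9 -> 3
v4 (13-21) vs v5..v9: overlaps v5, v9 -> 2
v5 (12-18) vs v6..v9: overlaps v9 -> 1
v6 (1-2) vs v7..v9: overlaps none -> 0
v7 (3-4) vs v8..v9: overlaps none -> 0
v8 (4-5) vs v9: overlaps none -> 0
Total overlapping pairs = 5 + 4 + 4 + 3 + 2 + 1 + 0 + 0 + 0 = 19

19


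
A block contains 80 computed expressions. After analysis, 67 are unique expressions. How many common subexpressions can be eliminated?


CSE count = total expressions - unique expressions
= 80 - 67 = 13

13


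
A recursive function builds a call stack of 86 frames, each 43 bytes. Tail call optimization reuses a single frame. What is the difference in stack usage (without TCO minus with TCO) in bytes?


Without TCO: 86 * 43 = 3698 bytes
With TCO: reuse 1 frame = 43 bytes
Savings = 3698 - 43 = 3655

3655


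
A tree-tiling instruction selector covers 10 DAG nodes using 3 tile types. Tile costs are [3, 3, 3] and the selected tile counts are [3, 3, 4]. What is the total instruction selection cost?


Total cost = sum(count_i * cost_i)
= 3*3 + 3*3 + 4*3
= 30

30


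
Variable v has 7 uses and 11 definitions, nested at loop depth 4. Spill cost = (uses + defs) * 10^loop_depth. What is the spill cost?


uses + defs = 7 + 11 = 18
10^4 = 10000
Spill cost = 18 * 10000 = 180000

180000


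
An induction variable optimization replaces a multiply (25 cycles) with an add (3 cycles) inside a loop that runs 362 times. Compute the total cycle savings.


Per-iteration saving = 25 - 3 = 22
Total saved = 362 * 22 = 7964

7964


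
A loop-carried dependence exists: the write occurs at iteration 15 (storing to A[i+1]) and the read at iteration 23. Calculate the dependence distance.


Distance = read iteration - write iteration
= 23 - 15 = 8

8


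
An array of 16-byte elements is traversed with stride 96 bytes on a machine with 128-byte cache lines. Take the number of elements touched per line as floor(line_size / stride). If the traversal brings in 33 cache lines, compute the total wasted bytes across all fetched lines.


Elements per line = floor(128 / 96) = 1
Bytes used per line = 1 * 16 = 16
Wasted per line = 128 - 16 = 112
Total wasted = 112 * 33 = 3696

3696


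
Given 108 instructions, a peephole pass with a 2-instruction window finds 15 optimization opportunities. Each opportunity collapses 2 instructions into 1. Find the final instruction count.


Each match removes 1 instructions.
Total removed = 15 * 1 = 15
Remaining = 108 - 15 = 93

93


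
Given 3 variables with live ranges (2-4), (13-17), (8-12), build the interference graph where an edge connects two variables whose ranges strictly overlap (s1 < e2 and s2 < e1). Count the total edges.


Check all pairs for overlapping intervals.
Two intervals (s1,e1) and (s2,e2) overlap if s1 < e2 and s2 < e1.
v0 (2-4) vs v1..v2: overlaps none -> 0
v1 (13-17) vs v2: overlaps none -> 0
Total overlapping pairs = 0 + 0 = 0

0


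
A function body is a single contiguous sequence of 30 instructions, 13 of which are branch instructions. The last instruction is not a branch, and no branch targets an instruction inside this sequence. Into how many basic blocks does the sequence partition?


With no in-sequence branch targets, the leaders are the first instruction plus the instruction after each branch.
Number of basic blocks = branches + 1
= 13 + 1 = 14

14


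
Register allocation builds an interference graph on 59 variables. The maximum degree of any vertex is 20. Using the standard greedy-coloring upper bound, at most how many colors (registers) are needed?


Greedy coloring never needs more than (max_degree + 1) colors: when coloring a vertex, at most max_degree neighbors are already colored.
Upper bound = 20 + 1 = 21

21


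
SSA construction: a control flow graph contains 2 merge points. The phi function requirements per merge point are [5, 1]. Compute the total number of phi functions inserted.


Total phi functions = sum of phi functions at each join node
= 5 + 1 = 6

6


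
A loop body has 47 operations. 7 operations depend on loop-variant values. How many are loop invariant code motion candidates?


Invariant candidates = total - loop-dependent
= 47 - 7 = 40

40


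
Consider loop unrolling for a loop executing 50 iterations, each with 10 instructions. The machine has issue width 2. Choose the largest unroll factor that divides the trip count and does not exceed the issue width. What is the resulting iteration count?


Largest divisor of 50 <= 2 is 2
New iterations = 50 / 2 = 25

25


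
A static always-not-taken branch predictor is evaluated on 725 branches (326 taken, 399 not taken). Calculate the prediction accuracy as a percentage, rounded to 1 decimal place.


Predictor: always-not-taken
Correct predictions = 399
Accuracy = 399 / 725 * 100 = 55.0%

55.0


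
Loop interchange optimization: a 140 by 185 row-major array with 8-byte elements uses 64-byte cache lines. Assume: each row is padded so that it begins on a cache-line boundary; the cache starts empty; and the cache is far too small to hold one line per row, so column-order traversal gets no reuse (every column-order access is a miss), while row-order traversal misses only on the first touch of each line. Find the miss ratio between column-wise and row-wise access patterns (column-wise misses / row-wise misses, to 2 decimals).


Each row occupies 185 * 8 = 1480 bytes and starts on a line boundary, so it spans ceil(1480 / 64) = 24 cache lines.
Row-major traversal misses (one per line touched): 140 * ceil(185 * 8 / 64) = 3360
Column-major traversal misses (no reuse, every access misses): 140 * 185 = 25900
Ratio = 25900 / 3360 = 7.71

7.71


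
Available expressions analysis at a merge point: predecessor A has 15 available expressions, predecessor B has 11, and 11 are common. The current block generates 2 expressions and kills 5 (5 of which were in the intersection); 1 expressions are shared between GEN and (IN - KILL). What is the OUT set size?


IN = intersection of predecessors = 11
IN - KILL = 11 - 5 = 6
|OUT| = |GEN| + |IN - KILL| - |GEN ∩ (IN - KILL)| = 2 + 6 - 1 = 7

7


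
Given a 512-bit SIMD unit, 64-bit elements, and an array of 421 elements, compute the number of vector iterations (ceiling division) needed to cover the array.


Width = 512 / 64 = 8 elements per vector op
Iterations = ceil(421 / 8) = 53

53


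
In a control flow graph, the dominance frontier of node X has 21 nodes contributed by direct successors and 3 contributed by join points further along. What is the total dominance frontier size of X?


DF(X) = direct successor contributions + join point contributions
= 21 + 3 = 24

24


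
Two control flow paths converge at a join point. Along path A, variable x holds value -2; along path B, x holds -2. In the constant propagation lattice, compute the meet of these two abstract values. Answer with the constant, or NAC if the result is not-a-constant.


Meet operation: if both paths give the same constant, result is that constant; if they differ, result is NAC (not-a-constant).
Path A: -2, Path B: -2 -> equal
Result: constant -> -2

-2


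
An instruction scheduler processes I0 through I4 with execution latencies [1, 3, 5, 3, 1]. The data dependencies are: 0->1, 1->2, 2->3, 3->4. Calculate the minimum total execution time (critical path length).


Compute longest path through dependency graph: dist(Ik) = max over predecessors of dist + latency(Ik).
dist(I0) = latency 1 = 1
dist(I1) = dist(I0) + 3 = 1 + 3 = 4
dist(I2) = dist(I1) + 5 = 4 + 5 = 9
dist(I3) = dist(I2) + 3 = 9 + 3 = 12
dist(I4) = dist(I3) + 1 = 12 + 1 = 13
Critical path = max dist = 13

13


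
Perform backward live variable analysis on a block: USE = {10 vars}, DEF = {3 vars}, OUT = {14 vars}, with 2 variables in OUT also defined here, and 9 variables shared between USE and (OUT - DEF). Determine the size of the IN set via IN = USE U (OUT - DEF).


OUT - DEF: 14 - 2 = 12
|IN| = |USE| + |OUT - DEF| - |USE ∩ (OUT - DEF)| = 10 + 12 - 9 = 13

13


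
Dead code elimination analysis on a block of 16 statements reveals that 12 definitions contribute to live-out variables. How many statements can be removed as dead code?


Dead code = total statements - live definitions
= 16 - 12 = 4

4


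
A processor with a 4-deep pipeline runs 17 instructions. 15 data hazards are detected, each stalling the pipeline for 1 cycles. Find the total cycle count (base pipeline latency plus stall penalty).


Base cycles = 4 + 17 - 1 = 20
Total stalls = 15 * 1 = 15
Total = 20 + 15 = 35

35


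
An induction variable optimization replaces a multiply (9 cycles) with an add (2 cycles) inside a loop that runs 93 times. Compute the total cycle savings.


Per-iteration saving = 9 - 2 = 7
Total saved = 93 * 7 = 651

651


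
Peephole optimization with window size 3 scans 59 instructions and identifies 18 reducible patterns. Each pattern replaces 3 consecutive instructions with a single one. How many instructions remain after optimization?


Each match removes 2 instructions.
Total removed = 18 * 2 = 36
Remaining = 59 - 36 = 23

23


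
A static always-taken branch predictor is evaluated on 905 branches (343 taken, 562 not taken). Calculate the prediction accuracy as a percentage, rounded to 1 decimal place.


Predictor: always-taken
Correct predictions = 343
Accuracy = 343 / 905 * 100 = 37.9%

37.9


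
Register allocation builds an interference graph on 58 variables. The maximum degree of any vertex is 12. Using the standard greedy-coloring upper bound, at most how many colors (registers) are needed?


Greedy coloring never needs more than (max_degree + 1) colors: when coloring a vertex, at most max_degree neighbors are already colored.
Upper bound = 12 + 1 = 13

13


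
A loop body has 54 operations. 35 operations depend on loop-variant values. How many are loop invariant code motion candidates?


Invariant candidates = total - loop-dependent
= 54 - 35 = 19

19


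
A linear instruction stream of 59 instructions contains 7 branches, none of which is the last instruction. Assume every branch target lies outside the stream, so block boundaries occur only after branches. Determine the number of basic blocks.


With no in-sequence branch targets, the leaders are the first instruction plus the instruction after each branch.
Number of basic blocks = branches + 1
= 7 + 1 = 8

8


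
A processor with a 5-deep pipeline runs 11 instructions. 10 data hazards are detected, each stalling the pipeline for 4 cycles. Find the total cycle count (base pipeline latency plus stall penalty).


Base cycles = 5 + 11 - 1 = 15
Total stalls = 10 * 4 = 40
Total = 15 + 40 = 55

55


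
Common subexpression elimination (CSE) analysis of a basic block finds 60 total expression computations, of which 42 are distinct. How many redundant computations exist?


CSE count = total expressions - unique expressions
= 60 - 42 = 18

18


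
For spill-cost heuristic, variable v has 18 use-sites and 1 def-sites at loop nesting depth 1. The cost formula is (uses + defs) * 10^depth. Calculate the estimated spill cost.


uses + defs = 18 + 1 = 19
10^1 = 10
Spill cost = 19 * 10 = 190

190


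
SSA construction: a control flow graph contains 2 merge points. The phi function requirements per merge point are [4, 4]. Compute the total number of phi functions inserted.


Total phi functions = sum of phi functions at each join node
= 4 + 4 = 8

8


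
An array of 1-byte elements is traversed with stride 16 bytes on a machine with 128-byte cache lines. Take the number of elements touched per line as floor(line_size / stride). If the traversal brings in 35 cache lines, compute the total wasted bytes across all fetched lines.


Elements per line = floor(128 / 16) = 8
Bytes used per line = 8 * 1 = 8
Wasted per line = 128 - 8 = 120
Total wasted = 120 * 35 = 4200

4200


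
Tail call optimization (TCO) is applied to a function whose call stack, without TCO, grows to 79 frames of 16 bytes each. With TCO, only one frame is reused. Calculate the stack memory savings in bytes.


Without TCO: 79 * 16 = 1264 bytes
With TCO: reuse 1 frame = 16 bytes
Savings = 1264 - 16 = 1248

1248


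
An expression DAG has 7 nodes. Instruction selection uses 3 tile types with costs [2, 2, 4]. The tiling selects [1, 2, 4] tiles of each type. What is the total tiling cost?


Total cost = sum(count_i * cost_i)
= 1*2 + 2*2 + 4*4
= 22

22


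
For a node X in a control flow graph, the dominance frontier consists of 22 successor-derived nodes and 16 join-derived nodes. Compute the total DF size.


DF(X) = direct successor contributions + join point contributions
= 22 + 16 = 38

38


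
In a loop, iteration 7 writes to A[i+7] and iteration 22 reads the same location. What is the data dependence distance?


Distance = read iteration - write iteration
= 22 - 7 = 15

15


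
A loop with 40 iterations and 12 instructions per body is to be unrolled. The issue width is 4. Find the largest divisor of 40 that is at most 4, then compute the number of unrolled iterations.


Largest divisor of 40 <= 4 is 4
New iterations = 40 / 4 = 10

10


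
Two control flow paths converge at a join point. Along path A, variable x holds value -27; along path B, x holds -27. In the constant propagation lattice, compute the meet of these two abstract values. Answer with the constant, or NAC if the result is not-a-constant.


Meet operation: if both paths give the same constant, result is that constant; if they differ, result is NAC (not-a-constant).
Path A: -27, Path B: -27 -> equal
Result: constant -> -27

-27


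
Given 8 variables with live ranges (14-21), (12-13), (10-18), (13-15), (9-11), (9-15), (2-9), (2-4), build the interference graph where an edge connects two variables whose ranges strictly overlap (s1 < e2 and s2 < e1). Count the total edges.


Check all pairs for overlapping intervals.
Two intervals (s1,e1) and (s2,e2) overlap if s1 < e2 and s2 < e1.
v0 (14-21) vs v1..v7: overlaps v2, v3, v5 -> 3
v1 (12-13) vs v2..v7: overlaps v2, v5 -> 2
v2 (10-18) vs v3..v7: overlaps v3, v4, v5 -> 3
v3 (13-15) vs v4..v7: overlaps v5 -> 1
v4 (9-11) vs v5..v7: overlaps v5 -> 1
v5 (9-15) vs v6..v7: overlaps none -> 0
v6 (2-9) vs v7: overlaps v7 -> 1
Total overlapping pairs = 3 + 2 + 3 + 1 + 1 + 0 + 1 = 11

11


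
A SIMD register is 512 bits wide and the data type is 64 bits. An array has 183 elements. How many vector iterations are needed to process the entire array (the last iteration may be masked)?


Width = 512 / 64 = 8 elements per vector op
Iterations = ceil(183 / 8) = 23

23


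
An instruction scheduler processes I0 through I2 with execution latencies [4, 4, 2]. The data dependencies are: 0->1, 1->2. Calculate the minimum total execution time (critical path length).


Compute longest path through dependency graph: dist(Ik) = max over predecessors of dist + latency(Ik).
dist(I0) = latency 4 = 4
dist(I1) = dist(I0) + 4 = 4 + 4 = 8
dist(I2) = dist(I1) + 2 = 8 + 2 = 10
Critical path = max dist = 10

10


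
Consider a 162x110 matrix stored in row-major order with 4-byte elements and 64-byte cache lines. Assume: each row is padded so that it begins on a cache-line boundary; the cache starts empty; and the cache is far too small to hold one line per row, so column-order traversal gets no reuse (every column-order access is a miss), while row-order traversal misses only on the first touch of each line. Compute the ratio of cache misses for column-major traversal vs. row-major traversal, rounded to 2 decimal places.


Each row occupies 110 * 4 = 440 bytes and starts on a line boundary, so it spans ceil(440 / 64) = 7 cache lines.
Row-major traversal misses (one per line touched): 162 * ceil(110 * 4 / 64) = 1134
Column-major traversal misses (no reuse, every access misses): 162 * 110 = 17820
Ratio = 17820 / 1134 = 15.71

15.71


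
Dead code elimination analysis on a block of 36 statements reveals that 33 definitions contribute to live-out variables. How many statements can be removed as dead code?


Dead code = total statements - live definitions
= 36 - 33 = 3

3


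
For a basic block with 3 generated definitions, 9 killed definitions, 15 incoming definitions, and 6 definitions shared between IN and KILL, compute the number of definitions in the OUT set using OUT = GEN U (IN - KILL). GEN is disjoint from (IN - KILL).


IN - KILL: 15 - 6 = 9 surviving definitions
OUT = GEN + surviving = 3 + 9 = 12

12


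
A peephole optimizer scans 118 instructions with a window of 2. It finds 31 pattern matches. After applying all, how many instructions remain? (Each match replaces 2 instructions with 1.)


Each match removes 1 instructions.
Total removed = 31 * 1 = 31
Remaining = 118 - 31 = 87

87


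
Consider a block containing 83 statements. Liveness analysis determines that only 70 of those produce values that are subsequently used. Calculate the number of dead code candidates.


Dead code = total statements - live definitions
= 83 - 70 = 13

13


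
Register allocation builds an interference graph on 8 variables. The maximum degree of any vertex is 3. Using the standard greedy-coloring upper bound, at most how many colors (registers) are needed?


Greedy coloring never needs more than (max_degree + 1) colors: when coloring a vertex, at most max_degree neighbors are already colored.
Upper bound = 3 + 1 = 4

4


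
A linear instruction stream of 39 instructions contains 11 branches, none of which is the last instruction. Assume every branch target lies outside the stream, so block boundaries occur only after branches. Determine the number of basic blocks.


With no in-sequence branch targets, the leaders are the first instruction plus the instruction after each branch.
Number of basic blocks = branches + 1
= 11 + 1 = 12

12


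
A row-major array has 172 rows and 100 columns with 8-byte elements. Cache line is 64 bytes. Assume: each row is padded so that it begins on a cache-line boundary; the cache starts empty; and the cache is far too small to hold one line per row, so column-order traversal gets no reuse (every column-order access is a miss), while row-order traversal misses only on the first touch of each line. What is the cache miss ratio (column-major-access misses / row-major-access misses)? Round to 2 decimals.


Each row occupies 100 * 8 = 800 bytes and starts on a line boundary, so it spans ceil(800 / 64) = 13 cache lines.
Row-major traversal misses (one per line touched): 172 * ceil(100 * 8 / 64) = 2236
Column-major traversal misses (no reuse, every access misses): 172 * 100 = 17200
Ratio = 17200 / 2236 = 7.69

7.69


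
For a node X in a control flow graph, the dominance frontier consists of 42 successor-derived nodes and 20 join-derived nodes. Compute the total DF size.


DF(X) = direct successor contributions + join point contributions
= 42 + 20 = 62

62


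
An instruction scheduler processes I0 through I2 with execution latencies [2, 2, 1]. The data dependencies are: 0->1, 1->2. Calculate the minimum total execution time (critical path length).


Compute longest path through dependency graph: dist(Ik) = max over predecessors of dist + latency(Ik).
dist(I0) = latency 2 = 2
dist(I1) = dist(I0) + 2 = 2 + 2 = 4
dist(I2) = dist(I1) + 1 = 4 + 1 = 5
Critical path = max dist = 5

5


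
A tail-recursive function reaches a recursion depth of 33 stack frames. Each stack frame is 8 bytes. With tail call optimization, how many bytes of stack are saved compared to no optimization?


Without TCO: 33 * 8 = 264 bytes
With TCO: reuse 1 frame = 8 bytes
Savings = 264 - 8 = 256

256


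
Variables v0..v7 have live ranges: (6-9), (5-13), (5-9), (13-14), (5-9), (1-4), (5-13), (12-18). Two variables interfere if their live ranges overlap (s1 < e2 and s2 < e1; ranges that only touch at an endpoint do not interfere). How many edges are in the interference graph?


Check all pairs for overlapping intervals.
Two intervals (s1,e1) and (s2,e2) overlap if s1 < e2 and s2 < e1.
v0 (6-9) vs v1..v7: overlaps v1, v2, v4, v6 -> 4
v1 (5-13) vs v2..v7: overlaps v2, v4, v6, v7 -> 4
v2 (5-9) vs v3..v7: overlaps v4, v6 -> 2
v3 (13-14) vs v4..v7: overlaps v7 -> 1
v4 (5-9) vs v5..v7: overlaps v6 -> 1
v5 (1-4) vs v6..v7: overlaps none -> 0
v6 (5-13) vs v7: overlaps v7 -> 1
Total overlapping pairs = 4 + 4 + 2 + 1 + 1 + 0 + 1 = 13

13


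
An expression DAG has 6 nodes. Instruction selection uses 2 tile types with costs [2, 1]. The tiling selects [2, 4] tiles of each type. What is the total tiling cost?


Total cost = sum(count_i * cost_i)
= 2*2 + 4*1
= 8

8


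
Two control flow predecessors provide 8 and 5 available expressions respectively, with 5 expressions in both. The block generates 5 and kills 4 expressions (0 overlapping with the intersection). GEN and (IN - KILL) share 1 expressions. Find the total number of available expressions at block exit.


IN = intersection of predecessors = 5
IN - KILL = 5 - 0 = 5
|OUT| = |GEN| + |IN - KILL| - |GEN ∩ (IN - KILL)| = 5 + 5 - 1 = 9

9


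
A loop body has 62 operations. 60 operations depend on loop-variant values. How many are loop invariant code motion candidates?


Invariant candidates = total - loop-dependent
= 62 - 60 = 2

2


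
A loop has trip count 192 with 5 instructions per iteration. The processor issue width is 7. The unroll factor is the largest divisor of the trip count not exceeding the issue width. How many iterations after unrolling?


Largest divisor of 192 <= 7 is 6
New iterations = 192 / 6 = 32

32


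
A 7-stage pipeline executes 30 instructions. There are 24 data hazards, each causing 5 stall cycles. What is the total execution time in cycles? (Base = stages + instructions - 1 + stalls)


Base cycles = 7 + 30 - 1 = 36
Total stalls = 24 * 5 = 120
Total = 36 + 120 = 156

156


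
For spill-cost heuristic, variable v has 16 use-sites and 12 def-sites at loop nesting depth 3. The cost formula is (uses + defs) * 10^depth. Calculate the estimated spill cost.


uses + defs = 16 + 12 = 28
10^3 = 1000
Spill cost = 28 * 1000 = 28000

28000


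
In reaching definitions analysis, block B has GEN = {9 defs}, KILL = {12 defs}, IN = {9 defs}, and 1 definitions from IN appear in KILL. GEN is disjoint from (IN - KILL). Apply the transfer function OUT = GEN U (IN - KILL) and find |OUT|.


IN - KILL: 9 - 1 = 8 surviving definitions
OUT = GEN + surviving = 9 + 8 = 17

17


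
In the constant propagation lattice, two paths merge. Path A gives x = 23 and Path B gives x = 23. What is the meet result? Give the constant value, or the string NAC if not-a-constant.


Meet operation: if both paths give the same constant, result is that constant; if they differ, result is NAC (not-a-constant).
Path A: 23, Path B: 23 -> equal
Result: constant -> 23

23


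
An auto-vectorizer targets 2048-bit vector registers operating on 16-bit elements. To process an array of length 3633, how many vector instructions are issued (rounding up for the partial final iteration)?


Width = 2048 / 16 = 128 elements per vector op
Iterations = ceil(3633 / 128) = 29

29


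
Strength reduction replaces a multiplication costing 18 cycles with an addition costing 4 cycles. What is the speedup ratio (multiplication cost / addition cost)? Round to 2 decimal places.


Ratio = mult_cost / add_cost = 18 / 4 = 4.5

4.5


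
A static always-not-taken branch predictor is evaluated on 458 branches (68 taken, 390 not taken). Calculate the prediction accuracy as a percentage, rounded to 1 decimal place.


Predictor: always-not-taken
Correct predictions = 390
Accuracy = 390 / 458 * 100 = 85.2%

85.2


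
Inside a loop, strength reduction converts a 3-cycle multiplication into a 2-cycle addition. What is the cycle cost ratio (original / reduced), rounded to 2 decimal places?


Ratio = mult_cost / add_cost = 3 / 2 = 1.5

1.5


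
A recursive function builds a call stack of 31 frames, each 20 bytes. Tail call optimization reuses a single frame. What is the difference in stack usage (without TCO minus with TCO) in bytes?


Without TCO: 31 * 20 = 620 bytes
With TCO: reuse 1 frame = 20 bytes
Savings = 620 - 20 = 600

600


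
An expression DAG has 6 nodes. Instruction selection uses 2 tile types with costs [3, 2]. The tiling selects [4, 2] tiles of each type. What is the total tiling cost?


Total cost = sum(count_i * cost_i)
= 4*3 + 2*2
= 16

16


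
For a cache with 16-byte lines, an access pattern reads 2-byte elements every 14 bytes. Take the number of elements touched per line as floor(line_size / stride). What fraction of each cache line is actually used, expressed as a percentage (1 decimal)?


Elements per cache line = floor(16 / 14) = 1
Bytes used = 1 * 2 = 2
Utilization = 2 / 16 * 100 = 12.5%

12.5


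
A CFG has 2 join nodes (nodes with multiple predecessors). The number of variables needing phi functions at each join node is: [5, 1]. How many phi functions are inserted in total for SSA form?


Total phi functions = sum of phi functions at each join node
= 5 + 1 = 6

6


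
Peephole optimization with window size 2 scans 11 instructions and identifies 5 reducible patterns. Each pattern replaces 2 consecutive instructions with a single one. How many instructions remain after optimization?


Each match removes 1 instructions.
Total removed = 5 * 1 = 5
Remaining = 11 - 5 = 6

6


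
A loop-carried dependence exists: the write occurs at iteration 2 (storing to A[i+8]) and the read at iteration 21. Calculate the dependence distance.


Distance = read iteration - write iteration
= 21 - 2 = 19

19


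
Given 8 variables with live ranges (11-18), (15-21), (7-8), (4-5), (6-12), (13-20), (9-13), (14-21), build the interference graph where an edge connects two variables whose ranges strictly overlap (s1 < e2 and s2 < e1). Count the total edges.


Check all pairs for overlapping intervals.
Two intervals (s1,e1) and (s2,e2) overlap if s1 < e2 and s2 < e1.
v0 (11-18) vs v1..v7: overlaps v1, v4, v5, v6, v7 -> 5
v1 (15-21) vs v2..v7: overlaps v5, v7 -> 2
v2 (7-8) vs v3..v7: overlaps v4 -> 1
v3 (4-5) vs v4..v7: overlaps none -> 0
v4 (6-12) vs v5..v7: overlaps v6 -> 1
v5 (13-20) vs v6..v7: overlaps v7 -> 1
v6 (9-13) vs v7: overlaps none -> 0
Total overlapping pairs = 5 + 2 + 1 + 0 + 1 + 1 + 0 = 10

10


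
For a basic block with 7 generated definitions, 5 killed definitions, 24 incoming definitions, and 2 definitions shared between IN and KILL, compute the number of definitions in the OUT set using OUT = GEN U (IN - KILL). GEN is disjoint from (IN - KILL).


IN - KILL: 24 - 2 = 22 surviving definitions
OUT = GEN + surviving = 7 + 22 = 29

29


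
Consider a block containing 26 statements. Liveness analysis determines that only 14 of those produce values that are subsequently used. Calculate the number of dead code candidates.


Dead code = total statements - live definitions
= 26 - 14 = 12

12


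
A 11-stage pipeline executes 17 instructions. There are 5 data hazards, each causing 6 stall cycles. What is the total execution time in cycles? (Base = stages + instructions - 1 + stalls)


Base cycles = 11 + 17 - 1 = 27
Total stalls = 5 * 6 = 30
Total = 27 + 30 = 57

57


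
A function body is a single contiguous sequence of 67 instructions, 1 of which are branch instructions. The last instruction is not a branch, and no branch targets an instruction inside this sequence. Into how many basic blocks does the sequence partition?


With no in-sequence branch targets, the leaders are the first instruction plus the instruction after each branch.
Number of basic blocks = branches + 1
= 1 + 1 = 2

2


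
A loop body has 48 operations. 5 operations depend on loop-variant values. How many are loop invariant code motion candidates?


Invariant candidates = total - loop-dependent
= 48 - 5 = 43

43


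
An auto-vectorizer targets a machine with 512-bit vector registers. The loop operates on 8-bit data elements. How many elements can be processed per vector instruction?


Width = SIMD bits / data type bits
= 512 / 8 = 64

64


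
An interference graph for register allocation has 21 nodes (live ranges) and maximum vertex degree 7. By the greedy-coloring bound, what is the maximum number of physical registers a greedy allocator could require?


Greedy coloring never needs more than (max_degree + 1) colors: when coloring a vertex, at most max_degree neighbors are already colored.
Upper bound = 7 + 1 = 8

8


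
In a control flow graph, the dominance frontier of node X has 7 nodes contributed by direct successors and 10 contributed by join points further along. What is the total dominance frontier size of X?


DF(X) = direct successor contributions + join point contributions
= 7 + 10 = 17

17


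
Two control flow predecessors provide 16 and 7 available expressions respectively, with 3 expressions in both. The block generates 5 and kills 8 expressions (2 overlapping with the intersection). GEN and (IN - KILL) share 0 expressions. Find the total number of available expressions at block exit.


IN = intersection of predecessors = 3
IN - KILL = 3 - 2 = 1
|OUT| = |GEN| + |IN - KILL| - |GEN ∩ (IN - KILL)| = 5 + 1 - 0 = 6

6


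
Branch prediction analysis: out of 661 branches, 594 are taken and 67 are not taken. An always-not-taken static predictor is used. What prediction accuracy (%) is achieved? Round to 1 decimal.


Predictor: always-not-taken
Correct predictions = 67
Accuracy = 67 / 661 * 100 = 10.1%

10.1


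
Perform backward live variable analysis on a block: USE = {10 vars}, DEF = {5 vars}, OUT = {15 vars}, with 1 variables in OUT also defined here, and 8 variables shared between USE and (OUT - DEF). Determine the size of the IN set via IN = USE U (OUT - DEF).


OUT - DEF: 15 - 1 = 14
|IN| = |USE| + |OUT - DEF| - |USE ∩ (OUT - DEF)| = 10 + 14 - 8 = 16

16


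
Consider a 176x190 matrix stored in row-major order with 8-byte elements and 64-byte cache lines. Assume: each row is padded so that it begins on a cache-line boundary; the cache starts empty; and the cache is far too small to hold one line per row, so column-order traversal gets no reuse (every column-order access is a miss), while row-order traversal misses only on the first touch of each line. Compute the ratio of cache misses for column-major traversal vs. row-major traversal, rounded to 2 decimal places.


Each row occupies 190 * 8 = 1520 bytes and starts on a line boundary, so it spans ceil(1520 / 64) = 24 cache lines.
Row-major traversal misses (one per line touched): 176 * ceil(190 * 8 / 64) = 4224
Column-major traversal misses (no reuse, every access misses): 176 * 190 = 33440
Ratio = 33440 / 4224 = 7.92

7.92
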